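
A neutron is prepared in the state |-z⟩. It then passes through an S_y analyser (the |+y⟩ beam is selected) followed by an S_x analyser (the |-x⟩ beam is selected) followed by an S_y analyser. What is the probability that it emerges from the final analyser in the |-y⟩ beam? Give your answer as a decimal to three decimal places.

0.125

First analyser (S_y): from |-z⟩, P(|+y⟩) = 1/2.
After stage 1 the state is |+y⟩; P(|-x⟩) = |⟨-x|+y⟩|² = 1/2.
After stage 2 the state is |-x⟩; P(|-y⟩) = |⟨-y|-x⟩|² = 1/2.
Joint probability = 1/2 × 1/2 × 1/2 = 0.125.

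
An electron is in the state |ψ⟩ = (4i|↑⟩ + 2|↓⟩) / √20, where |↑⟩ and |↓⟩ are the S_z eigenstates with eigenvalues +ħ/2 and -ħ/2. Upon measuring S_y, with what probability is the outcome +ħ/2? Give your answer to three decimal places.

|+y⟩ = (|↑⟩ + i|↓⟩)/√2, so ⟨+y|ψ⟩ = (2i) / (√2·√20).
P = |2i|² / 40 = 4/40.

0.100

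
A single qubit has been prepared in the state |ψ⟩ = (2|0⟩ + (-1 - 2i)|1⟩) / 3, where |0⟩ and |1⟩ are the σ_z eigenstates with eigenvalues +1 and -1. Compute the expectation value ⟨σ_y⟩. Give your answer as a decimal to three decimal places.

⟨σ_y⟩ = 2 Im(a* b)/(|a|²+|b|²) with a = 2, b = (-1 - 2i).
a* b = (-2 - 4i), so ⟨σ_y⟩ = -8/9.

-0.889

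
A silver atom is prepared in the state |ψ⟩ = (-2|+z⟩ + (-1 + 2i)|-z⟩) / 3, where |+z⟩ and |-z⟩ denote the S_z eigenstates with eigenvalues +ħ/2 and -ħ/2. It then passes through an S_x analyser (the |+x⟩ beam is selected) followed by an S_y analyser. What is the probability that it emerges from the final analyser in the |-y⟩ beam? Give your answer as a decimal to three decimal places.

First analyser (S_x): P(|+x⟩) = |⟨+x|ψ⟩|² = 13/18.
After stage 1 the state is |+x⟩; P(|-y⟩) = |⟨-y|+x⟩|² = 1/2.
Joint probability = 13/18 × 1/2 = 0.361.

0.361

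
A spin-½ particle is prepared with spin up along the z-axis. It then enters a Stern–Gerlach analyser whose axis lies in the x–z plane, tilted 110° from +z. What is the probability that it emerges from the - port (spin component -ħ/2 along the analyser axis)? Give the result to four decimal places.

For spin-½, the probability of finding spin-up along an axis at angle θ to the initial spin direction is cos²(θ/2); spin-down is sin²(θ/2).
θ = 110°, so P = sin²(55°) ≈ 0.6710.

0.6710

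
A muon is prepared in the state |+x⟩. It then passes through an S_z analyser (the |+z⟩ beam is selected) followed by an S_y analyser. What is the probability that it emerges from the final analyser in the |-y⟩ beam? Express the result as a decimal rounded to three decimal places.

First analyser (S_z): from |+x⟩, P(|+z⟩) = 1/2.
After stage 1 the state is |+z⟩; P(|-y⟩) = |⟨-y|+z⟩|² = 1/2.
Joint probability = 1/2 × 1/2 = 0.250.

0.250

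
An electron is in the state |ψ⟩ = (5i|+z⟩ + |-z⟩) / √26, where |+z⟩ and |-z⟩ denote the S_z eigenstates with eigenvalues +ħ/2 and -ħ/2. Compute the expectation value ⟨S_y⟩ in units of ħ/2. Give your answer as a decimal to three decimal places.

-0.385

⟨σ_y⟩ = 2 Im(a* b)/(|a|²+|b|²) with a = 5i, b = 1.
a* b = -5i, so ⟨σ_y⟩ = -10/26.
⟨S_y⟩ = (ħ/2)·⟨σ_y⟩.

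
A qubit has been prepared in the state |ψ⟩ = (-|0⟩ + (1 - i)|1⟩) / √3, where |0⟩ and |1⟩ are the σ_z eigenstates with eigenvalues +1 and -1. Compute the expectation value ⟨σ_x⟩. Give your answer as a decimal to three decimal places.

⟨σ_x⟩ = 2 Re(a* b)/(|a|²+|b|²) with a = -1, b = (1 - i).
a* b = (-1 + i), so ⟨σ_x⟩ = -2/3.

-0.667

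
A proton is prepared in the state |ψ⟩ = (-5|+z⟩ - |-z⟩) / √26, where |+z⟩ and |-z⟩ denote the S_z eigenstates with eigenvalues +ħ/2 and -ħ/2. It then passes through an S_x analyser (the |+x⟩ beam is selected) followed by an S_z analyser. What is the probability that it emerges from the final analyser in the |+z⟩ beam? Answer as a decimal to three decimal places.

First analyser (S_x): P(|+x⟩) = |⟨+x|ψ⟩|² = 36/52.
After stage 1 the state is |+x⟩; P(|+z⟩) = |⟨+z|+x⟩|² = 1/2.
Joint probability = 36/52 × 1/2 = 0.346.

0.346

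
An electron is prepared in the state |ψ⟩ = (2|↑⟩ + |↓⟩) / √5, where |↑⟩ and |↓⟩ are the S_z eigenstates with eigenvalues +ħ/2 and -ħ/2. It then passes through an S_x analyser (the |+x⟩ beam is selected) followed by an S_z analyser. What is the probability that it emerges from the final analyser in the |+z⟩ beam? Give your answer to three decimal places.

First analyser (S_x): P(|+x⟩) = |⟨+x|ψ⟩|² = 9/10.
After stage 1 the state is |+x⟩; P(|+z⟩) = |⟨+z|+x⟩|² = 1/2.
Joint probability = 9/10 × 1/2 = 0.450.

0.450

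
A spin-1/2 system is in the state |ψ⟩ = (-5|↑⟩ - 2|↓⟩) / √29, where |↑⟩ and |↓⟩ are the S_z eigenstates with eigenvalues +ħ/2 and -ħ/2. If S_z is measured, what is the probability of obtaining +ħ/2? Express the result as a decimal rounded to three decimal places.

The +ħ/2 outcome corresponds to |↑⟩. Its amplitude in |ψ⟩ is -5/√29.
P = |-5|² / 29 = 25/29.

0.862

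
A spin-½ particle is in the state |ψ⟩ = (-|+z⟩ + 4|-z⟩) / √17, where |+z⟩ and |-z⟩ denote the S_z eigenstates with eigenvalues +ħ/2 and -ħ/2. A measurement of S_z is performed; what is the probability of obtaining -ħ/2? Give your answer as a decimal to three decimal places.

The -ħ/2 outcome corresponds to |-z⟩. Its amplitude in |ψ⟩ is 4/√17.
P = |4|² / 17 = 16/17.

0.941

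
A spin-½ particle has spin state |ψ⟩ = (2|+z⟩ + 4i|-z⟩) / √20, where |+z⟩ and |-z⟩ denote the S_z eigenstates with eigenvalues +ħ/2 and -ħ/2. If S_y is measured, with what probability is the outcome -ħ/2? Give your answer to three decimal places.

|-y⟩ = (|+z⟩ - i|-z⟩)/√2, so ⟨-y|ψ⟩ = (-2) / (√2·√20).
P = |-2|² / 40 = 4/40.

0.100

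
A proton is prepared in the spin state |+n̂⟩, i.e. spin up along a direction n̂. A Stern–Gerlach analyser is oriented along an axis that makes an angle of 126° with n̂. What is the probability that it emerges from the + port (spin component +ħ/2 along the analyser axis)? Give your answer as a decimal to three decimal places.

For spin-½, the probability of finding spin-up along an axis at angle θ to the initial spin direction is cos²(θ/2); spin-down is sin²(θ/2).
θ = 126°, so P = cos²(63°) ≈ 0.206.

0.206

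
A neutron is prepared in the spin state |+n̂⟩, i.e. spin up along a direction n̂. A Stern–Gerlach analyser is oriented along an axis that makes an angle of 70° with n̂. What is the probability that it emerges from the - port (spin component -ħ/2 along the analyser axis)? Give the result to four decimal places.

0.3290

For spin-½, the probability of finding spin-up along an axis at angle θ to the initial spin direction is cos²(θ/2); spin-down is sin²(θ/2).
θ = 70°, so P = sin²(35°) ≈ 0.3290.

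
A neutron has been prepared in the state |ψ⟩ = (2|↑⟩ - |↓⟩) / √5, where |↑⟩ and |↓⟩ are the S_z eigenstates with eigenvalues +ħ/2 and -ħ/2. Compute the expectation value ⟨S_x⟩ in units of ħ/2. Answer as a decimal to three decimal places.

-0.800

⟨σ_x⟩ = 2 Re(a* b)/(|a|²+|b|²) with a = 2, b = -1.
a* b = -2, so ⟨σ_x⟩ = -4/5.
⟨S_x⟩ = (ħ/2)·⟨σ_x⟩.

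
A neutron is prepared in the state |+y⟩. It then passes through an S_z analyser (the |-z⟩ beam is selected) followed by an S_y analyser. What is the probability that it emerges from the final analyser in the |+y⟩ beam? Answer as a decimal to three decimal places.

First analyser (S_z): from |+y⟩, P(|-z⟩) = 1/2.
After stage 1 the state is |-z⟩; P(|+y⟩) = |⟨+y|-z⟩|² = 1/2.
Joint probability = 1/2 × 1/2 = 0.250.

0.250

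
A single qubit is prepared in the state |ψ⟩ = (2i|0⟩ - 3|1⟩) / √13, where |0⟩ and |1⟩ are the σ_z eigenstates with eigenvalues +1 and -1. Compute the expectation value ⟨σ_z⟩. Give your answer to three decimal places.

-0.385

⟨σ_z⟩ = |a|² - |b|² divided by |a|²+|b|², with a, b the |0⟩, |1⟩ amplitudes.
= (4 - 9)/13 = -5/13.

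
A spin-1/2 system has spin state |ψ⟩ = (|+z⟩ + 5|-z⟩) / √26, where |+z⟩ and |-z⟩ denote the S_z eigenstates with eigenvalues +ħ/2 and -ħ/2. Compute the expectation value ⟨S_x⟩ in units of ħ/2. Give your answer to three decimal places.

0.385

⟨σ_x⟩ = 2 Re(a* b)/(|a|²+|b|²) with a = 1, b = 5.
a* b = 5, so ⟨σ_x⟩ = 10/26.
⟨S_x⟩ = (ħ/2)·⟨σ_x⟩.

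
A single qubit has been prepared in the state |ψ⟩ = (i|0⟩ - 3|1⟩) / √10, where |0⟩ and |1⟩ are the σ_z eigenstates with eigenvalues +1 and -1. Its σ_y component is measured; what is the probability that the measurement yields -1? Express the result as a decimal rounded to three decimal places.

0.200

|-y⟩ = (|0⟩ - i|1⟩)/√2, so ⟨-y|ψ⟩ = (-2i) / (√2·√10).
P = |-2i|² / 20 = 4/20.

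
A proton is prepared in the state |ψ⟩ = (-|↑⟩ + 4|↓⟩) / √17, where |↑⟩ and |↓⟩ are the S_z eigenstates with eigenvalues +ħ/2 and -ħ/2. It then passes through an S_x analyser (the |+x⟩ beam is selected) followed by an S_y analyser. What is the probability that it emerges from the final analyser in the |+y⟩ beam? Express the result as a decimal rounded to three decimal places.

0.132

First analyser (S_x): P(|+x⟩) = |⟨+x|ψ⟩|² = 9/34.
After stage 1 the state is |+x⟩; P(|+y⟩) = |⟨+y|+x⟩|² = 1/2.
Joint probability = 9/34 × 1/2 = 0.132.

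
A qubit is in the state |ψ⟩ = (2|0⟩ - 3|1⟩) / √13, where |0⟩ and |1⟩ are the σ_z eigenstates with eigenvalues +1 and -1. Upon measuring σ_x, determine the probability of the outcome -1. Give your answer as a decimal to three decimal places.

|-x⟩ = (|0⟩ - |1⟩)/√2, so ⟨-x|ψ⟩ = (5) / (√2·√13).
P = |5|² / 26 = 25/26.

0.962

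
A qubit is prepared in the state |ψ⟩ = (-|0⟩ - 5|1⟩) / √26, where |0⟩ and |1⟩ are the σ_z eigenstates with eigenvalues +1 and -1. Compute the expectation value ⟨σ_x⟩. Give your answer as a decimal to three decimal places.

⟨σ_x⟩ = 2 Re(a* b)/(|a|²+|b|²) with a = -1, b = -5.
a* b = 5, so ⟨σ_x⟩ = 10/26.

0.385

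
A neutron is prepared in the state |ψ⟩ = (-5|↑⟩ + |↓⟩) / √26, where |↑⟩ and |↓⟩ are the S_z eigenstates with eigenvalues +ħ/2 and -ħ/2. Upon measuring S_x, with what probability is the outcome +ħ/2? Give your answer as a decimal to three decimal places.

|+x⟩ = (|↑⟩ + |↓⟩)/√2, so ⟨+x|ψ⟩ = (-4) / (√2·√26).
P = |-4|² / 52 = 16/52.

0.308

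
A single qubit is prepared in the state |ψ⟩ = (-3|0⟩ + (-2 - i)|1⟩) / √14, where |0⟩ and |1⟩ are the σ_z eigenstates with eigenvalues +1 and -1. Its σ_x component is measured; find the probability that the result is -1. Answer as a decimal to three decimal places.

|-x⟩ = (|0⟩ - |1⟩)/√2, so ⟨-x|ψ⟩ = (-1 + i) / (√2·√14).
P = |-1 + i|² / 28 = 2/28.

0.071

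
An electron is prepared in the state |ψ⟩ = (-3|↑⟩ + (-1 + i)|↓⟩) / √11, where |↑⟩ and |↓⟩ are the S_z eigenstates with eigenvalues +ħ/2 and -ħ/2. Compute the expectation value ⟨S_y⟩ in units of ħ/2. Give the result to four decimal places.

-0.5455

⟨σ_y⟩ = 2 Im(a* b)/(|a|²+|b|²) with a = -3, b = (-1 + i).
a* b = (3 - 3i), so ⟨σ_y⟩ = -6/11.
⟨S_y⟩ = (ħ/2)·⟨σ_y⟩.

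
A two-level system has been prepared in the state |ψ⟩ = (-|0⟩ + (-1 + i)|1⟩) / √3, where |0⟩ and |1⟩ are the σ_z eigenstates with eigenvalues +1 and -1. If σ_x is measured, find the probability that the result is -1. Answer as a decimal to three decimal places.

0.167

|-x⟩ = (|0⟩ - |1⟩)/√2, so ⟨-x|ψ⟩ = (-i) / (√2·√3).
P = |-i|² / 6 = 1/6.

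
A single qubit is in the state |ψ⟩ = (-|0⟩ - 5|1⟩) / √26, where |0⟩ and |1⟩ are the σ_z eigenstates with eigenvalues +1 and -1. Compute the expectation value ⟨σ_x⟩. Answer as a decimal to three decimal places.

0.385

⟨σ_x⟩ = 2 Re(a* b)/(|a|²+|b|²) with a = -1, b = -5.
a* b = 5, so ⟨σ_x⟩ = 10/26.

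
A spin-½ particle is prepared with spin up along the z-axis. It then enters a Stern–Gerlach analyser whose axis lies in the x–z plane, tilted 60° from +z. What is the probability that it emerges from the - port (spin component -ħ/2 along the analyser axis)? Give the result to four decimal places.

0.2500

For spin-½, the probability of finding spin-up along an axis at angle θ to the initial spin direction is cos²(θ/2); spin-down is sin²(θ/2).
θ = 60°, so P = sin²(30°) ≈ 0.2500.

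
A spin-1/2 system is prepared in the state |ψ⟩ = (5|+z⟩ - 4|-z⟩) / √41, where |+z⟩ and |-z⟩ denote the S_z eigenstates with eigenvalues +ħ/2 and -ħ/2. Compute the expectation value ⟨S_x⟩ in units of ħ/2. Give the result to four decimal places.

-0.9756

⟨σ_x⟩ = 2 Re(a* b)/(|a|²+|b|²) with a = 5, b = -4.
a* b = -20, so ⟨σ_x⟩ = -40/41.
⟨S_x⟩ = (ħ/2)·⟨σ_x⟩.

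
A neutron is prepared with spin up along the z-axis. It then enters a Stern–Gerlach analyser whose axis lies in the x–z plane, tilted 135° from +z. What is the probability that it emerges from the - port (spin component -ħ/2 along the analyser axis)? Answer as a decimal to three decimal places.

For spin-½, the probability of finding spin-up along an axis at angle θ to the initial spin direction is cos²(θ/2); spin-down is sin²(θ/2).
θ = 135°, so P = sin²(67.5°) ≈ 0.854.

0.854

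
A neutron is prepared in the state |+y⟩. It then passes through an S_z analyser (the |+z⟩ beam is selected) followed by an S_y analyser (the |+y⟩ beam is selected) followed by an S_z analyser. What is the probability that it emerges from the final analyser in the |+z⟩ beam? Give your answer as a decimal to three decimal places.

0.125

First analyser (S_z): from |+y⟩, P(|+z⟩) = 1/2.
After stage 1 the state is |+z⟩; P(|+y⟩) = |⟨+y|+z⟩|² = 1/2.
After stage 2 the state is |+y⟩; P(|+z⟩) = |⟨+z|+y⟩|² = 1/2.
Joint probability = 1/2 × 1/2 × 1/2 = 0.125.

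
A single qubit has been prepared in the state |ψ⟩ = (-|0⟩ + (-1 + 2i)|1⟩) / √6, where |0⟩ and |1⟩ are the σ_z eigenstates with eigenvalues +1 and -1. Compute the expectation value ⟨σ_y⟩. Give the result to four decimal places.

-0.6667

⟨σ_y⟩ = 2 Im(a* b)/(|a|²+|b|²) with a = -1, b = (-1 + 2i).
a* b = (1 - 2i), so ⟨σ_y⟩ = -4/6.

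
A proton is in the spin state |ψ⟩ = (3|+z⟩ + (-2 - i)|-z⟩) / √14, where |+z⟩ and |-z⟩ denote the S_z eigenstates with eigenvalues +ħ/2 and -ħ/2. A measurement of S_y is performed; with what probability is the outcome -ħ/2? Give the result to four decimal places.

|-y⟩ = (|+z⟩ - i|-z⟩)/√2, so ⟨-y|ψ⟩ = (4 - 2i) / (√2·√14).
P = |4 - 2i|² / 28 = 20/28.

0.7143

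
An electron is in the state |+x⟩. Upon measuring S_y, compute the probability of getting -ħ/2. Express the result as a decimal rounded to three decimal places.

0.500

In the S_z basis, |+x⟩ = (|↑⟩ + |↓⟩)/√2 and |-y⟩ = (|↑⟩ - i|↓⟩)/√2.
|⟨-y|+x⟩|² = 1/2.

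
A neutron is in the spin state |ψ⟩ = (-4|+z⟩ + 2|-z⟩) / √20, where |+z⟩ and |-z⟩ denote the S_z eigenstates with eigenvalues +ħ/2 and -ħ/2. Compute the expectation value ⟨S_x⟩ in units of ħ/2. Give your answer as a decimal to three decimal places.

⟨σ_x⟩ = 2 Re(a* b)/(|a|²+|b|²) with a = -4, b = 2.
a* b = -8, so ⟨σ_x⟩ = -16/20.
⟨S_x⟩ = (ħ/2)·⟨σ_x⟩.

-0.800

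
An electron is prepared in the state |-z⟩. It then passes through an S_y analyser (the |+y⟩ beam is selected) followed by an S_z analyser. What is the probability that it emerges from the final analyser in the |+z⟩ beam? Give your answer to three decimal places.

First analyser (S_y): from |-z⟩, P(|+y⟩) = 1/2.
After stage 1 the state is |+y⟩; P(|+z⟩) = |⟨+z|+y⟩|² = 1/2.
Joint probability = 1/2 × 1/2 = 0.250.

0.250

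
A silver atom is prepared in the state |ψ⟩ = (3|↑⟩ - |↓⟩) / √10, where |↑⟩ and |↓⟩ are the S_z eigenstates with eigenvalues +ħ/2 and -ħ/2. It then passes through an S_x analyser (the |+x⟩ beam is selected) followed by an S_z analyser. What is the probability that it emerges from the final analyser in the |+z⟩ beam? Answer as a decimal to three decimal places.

First analyser (S_x): P(|+x⟩) = |⟨+x|ψ⟩|² = 4/20.
After stage 1 the state is |+x⟩; P(|+z⟩) = |⟨+z|+x⟩|² = 1/2.
Joint probability = 4/20 × 1/2 = 0.100.

0.100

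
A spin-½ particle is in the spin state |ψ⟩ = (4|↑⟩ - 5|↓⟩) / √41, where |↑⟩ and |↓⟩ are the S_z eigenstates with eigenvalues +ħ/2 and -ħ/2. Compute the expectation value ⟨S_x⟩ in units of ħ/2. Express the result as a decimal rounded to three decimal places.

-0.976

⟨σ_x⟩ = 2 Re(a* b)/(|a|²+|b|²) with a = 4, b = -5.
a* b = -20, so ⟨σ_x⟩ = -40/41.
⟨S_x⟩ = (ħ/2)·⟨σ_x⟩.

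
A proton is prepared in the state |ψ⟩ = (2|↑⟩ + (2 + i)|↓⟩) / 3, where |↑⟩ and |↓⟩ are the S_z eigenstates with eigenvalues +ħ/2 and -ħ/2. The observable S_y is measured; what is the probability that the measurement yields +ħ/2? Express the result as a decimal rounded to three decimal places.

0.722

|+y⟩ = (|↑⟩ + i|↓⟩)/√2, so ⟨+y|ψ⟩ = (3 - 2i) / (√2·3).
P = |3 - 2i|² / 18 = 13/18.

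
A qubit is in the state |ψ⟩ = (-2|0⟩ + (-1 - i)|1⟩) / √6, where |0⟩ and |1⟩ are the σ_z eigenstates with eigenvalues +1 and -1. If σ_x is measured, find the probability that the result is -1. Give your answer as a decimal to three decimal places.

0.167

|-x⟩ = (|0⟩ - |1⟩)/√2, so ⟨-x|ψ⟩ = (-1 + i) / (√2·√6).
P = |-1 + i|² / 12 = 2/12.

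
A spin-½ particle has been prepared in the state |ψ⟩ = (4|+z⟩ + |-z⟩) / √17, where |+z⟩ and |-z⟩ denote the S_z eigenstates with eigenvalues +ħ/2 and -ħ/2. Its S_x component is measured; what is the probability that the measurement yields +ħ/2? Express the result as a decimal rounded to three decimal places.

|+x⟩ = (|+z⟩ + |-z⟩)/√2, so ⟨+x|ψ⟩ = (5) / (√2·√17).
P = |5|² / 34 = 25/34.

0.735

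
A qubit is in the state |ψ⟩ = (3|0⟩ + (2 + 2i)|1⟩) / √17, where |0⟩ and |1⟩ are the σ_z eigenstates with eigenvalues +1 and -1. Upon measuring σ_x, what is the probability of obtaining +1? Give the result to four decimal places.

|+x⟩ = (|0⟩ + |1⟩)/√2, so ⟨+x|ψ⟩ = (5 + 2i) / (√2·√17).
P = |5 + 2i|² / 34 = 29/34.

0.8529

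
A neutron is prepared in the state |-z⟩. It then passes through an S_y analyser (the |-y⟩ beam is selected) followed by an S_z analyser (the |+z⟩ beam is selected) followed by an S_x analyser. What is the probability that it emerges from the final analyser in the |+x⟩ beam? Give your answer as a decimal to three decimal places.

First analyser (S_y): from |-z⟩, P(|-y⟩) = 1/2.
After stage 1 the state is |-y⟩; P(|+z⟩) = |⟨+z|-y⟩|² = 1/2.
After stage 2 the state is |+z⟩; P(|+x⟩) = |⟨+x|+z⟩|² = 1/2.
Joint probability = 1/2 × 1/2 × 1/2 = 0.125.

0.125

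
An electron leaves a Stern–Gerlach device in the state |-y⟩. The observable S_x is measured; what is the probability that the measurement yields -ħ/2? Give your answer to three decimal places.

In the S_z basis, |-y⟩ = (|↑⟩ - i|↓⟩)/√2 and |-x⟩ = (|↑⟩ - |↓⟩)/√2.
|⟨-x|-y⟩|² = 1/2.

0.500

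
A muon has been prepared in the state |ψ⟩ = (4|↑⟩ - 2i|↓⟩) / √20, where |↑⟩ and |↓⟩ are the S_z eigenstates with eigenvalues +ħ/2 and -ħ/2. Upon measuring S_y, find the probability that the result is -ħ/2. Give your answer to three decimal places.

|-y⟩ = (|↑⟩ - i|↓⟩)/√2, so ⟨-y|ψ⟩ = (6) / (√2·√20).
P = |6|² / 40 = 36/40.

0.900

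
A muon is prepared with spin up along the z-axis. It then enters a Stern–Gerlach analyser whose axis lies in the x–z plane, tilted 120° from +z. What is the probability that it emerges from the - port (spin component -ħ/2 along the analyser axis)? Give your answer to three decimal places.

For spin-½, the probability of finding spin-up along an axis at angle θ to the initial spin direction is cos²(θ/2); spin-down is sin²(θ/2).
θ = 120°, so P = sin²(60°) ≈ 0.750.

0.750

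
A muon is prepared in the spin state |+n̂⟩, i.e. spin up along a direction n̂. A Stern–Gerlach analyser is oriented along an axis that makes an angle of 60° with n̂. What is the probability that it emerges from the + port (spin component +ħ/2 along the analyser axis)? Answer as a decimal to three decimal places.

For spin-½, the probability of finding spin-up along an axis at angle θ to the initial spin direction is cos²(θ/2); spin-down is sin²(θ/2).
θ = 60°, so P = cos²(30°) ≈ 0.750.

0.750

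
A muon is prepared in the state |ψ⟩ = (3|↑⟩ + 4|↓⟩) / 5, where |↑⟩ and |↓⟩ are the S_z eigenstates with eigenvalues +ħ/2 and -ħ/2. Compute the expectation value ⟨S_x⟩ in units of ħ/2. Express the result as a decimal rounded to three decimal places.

⟨σ_x⟩ = 2 Re(a* b)/(|a|²+|b|²) with a = 3, b = 4.
a* b = 12, so ⟨σ_x⟩ = 24/25.
⟨S_x⟩ = (ħ/2)·⟨σ_x⟩.

0.960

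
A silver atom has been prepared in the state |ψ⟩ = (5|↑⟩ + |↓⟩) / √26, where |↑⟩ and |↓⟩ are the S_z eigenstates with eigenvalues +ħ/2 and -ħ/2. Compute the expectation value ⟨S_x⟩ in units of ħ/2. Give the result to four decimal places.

⟨σ_x⟩ = 2 Re(a* b)/(|a|²+|b|²) with a = 5, b = 1.
a* b = 5, so ⟨σ_x⟩ = 10/26.
⟨S_x⟩ = (ħ/2)·⟨σ_x⟩.

0.3846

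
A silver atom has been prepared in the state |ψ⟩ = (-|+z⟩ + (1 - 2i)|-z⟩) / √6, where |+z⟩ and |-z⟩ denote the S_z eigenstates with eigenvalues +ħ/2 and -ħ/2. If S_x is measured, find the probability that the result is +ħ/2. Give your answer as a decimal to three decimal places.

|+x⟩ = (|+z⟩ + |-z⟩)/√2, so ⟨+x|ψ⟩ = (-2i) / (√2·√6).
P = |-2i|² / 12 = 4/12.

0.333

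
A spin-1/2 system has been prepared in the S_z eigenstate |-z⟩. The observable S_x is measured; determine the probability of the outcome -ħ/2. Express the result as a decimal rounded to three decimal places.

In the S_z basis, |-z⟩ = |-z⟩ and |-x⟩ = (|+z⟩ - |-z⟩)/√2.
|⟨-x|-z⟩|² = 1/2.

0.500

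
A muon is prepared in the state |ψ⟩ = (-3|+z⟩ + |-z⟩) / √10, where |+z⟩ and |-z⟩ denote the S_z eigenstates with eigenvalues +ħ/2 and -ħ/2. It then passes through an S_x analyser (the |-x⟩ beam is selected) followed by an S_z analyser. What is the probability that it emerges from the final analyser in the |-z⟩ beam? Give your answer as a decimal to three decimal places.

0.400

First analyser (S_x): P(|-x⟩) = |⟨-x|ψ⟩|² = 16/20.
After stage 1 the state is |-x⟩; P(|-z⟩) = |⟨-z|-x⟩|² = 1/2.
Joint probability = 16/20 × 1/2 = 0.400.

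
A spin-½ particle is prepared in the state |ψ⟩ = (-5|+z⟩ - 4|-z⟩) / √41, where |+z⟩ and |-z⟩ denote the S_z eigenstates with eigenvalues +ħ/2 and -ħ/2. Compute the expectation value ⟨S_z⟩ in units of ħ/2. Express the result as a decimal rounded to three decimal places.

⟨σ_z⟩ = |a|² - |b|² divided by |a|²+|b|², with a, b the |+z⟩, |-z⟩ amplitudes.
= (25 - 16)/41 = 9/41.
⟨S_z⟩ = (ħ/2)·⟨σ_z⟩.

0.220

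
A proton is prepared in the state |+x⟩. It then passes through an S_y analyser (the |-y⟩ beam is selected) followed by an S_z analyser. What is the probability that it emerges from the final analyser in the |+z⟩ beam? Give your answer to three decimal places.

0.250

First analyser (S_y): from |+x⟩, P(|-y⟩) = 1/2.
After stage 1 the state is |-y⟩; P(|+z⟩) = |⟨+z|-y⟩|² = 1/2.
Joint probability = 1/2 × 1/2 = 0.250.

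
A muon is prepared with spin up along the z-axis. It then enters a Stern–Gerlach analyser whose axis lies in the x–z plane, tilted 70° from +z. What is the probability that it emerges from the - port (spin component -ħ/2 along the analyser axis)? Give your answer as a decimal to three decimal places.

For spin-½, the probability of finding spin-up along an axis at angle θ to the initial spin direction is cos²(θ/2); spin-down is sin²(θ/2).
θ = 70°, so P = sin²(35°) ≈ 0.329.

0.329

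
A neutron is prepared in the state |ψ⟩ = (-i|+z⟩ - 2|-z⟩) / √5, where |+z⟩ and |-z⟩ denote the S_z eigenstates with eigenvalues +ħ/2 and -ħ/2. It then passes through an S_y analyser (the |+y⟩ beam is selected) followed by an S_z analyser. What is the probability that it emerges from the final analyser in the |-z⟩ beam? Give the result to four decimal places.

0.0500

First analyser (S_y): P(|+y⟩) = |⟨+y|ψ⟩|² = 1/10.
After stage 1 the state is |+y⟩; P(|-z⟩) = |⟨-z|+y⟩|² = 1/2.
Joint probability = 1/10 × 1/2 = 0.0500.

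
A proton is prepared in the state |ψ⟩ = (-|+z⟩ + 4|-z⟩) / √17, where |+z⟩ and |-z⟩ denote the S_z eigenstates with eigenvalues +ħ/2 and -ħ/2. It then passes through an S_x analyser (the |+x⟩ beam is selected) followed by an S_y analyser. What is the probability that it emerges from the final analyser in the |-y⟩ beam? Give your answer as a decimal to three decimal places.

0.132

First analyser (S_x): P(|+x⟩) = |⟨+x|ψ⟩|² = 9/34.
After stage 1 the state is |+x⟩; P(|-y⟩) = |⟨-y|+x⟩|² = 1/2.
Joint probability = 9/34 × 1/2 = 0.132.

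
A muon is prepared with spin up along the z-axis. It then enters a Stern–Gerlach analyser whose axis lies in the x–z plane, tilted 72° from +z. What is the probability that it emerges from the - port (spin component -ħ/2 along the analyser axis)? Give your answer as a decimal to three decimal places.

0.345

For spin-½, the probability of finding spin-up along an axis at angle θ to the initial spin direction is cos²(θ/2); spin-down is sin²(θ/2).
θ = 72°, so P = sin²(36°) ≈ 0.345.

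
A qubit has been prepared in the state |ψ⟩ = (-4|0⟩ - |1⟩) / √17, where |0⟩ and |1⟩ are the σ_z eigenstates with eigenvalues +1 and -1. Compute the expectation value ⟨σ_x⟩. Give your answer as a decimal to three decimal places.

0.471

⟨σ_x⟩ = 2 Re(a* b)/(|a|²+|b|²) with a = -4, b = -1.
a* b = 4, so ⟨σ_x⟩ = 8/17.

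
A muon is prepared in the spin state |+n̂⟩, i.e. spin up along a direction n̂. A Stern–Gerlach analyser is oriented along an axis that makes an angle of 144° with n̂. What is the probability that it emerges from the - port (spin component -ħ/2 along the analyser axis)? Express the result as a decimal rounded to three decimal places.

For spin-½, the probability of finding spin-up along an axis at angle θ to the initial spin direction is cos²(θ/2); spin-down is sin²(θ/2).
θ = 144°, so P = sin²(72°) ≈ 0.905.

0.905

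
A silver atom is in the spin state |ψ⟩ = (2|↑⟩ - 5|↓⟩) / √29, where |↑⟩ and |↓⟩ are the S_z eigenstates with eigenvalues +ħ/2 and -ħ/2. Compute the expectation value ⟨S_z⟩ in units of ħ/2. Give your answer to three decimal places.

-0.724

⟨σ_z⟩ = |a|² - |b|² divided by |a|²+|b|², with a, b the |↑⟩, |↓⟩ amplitudes.
= (4 - 25)/29 = -21/29.
⟨S_z⟩ = (ħ/2)·⟨σ_z⟩.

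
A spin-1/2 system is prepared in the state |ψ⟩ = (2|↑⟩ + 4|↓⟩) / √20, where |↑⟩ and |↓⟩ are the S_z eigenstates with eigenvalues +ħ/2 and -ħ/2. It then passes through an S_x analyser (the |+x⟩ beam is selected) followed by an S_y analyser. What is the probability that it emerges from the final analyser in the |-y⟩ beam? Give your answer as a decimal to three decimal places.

First analyser (S_x): P(|+x⟩) = |⟨+x|ψ⟩|² = 36/40.
After stage 1 the state is |+x⟩; P(|-y⟩) = |⟨-y|+x⟩|² = 1/2.
Joint probability = 36/40 × 1/2 = 0.450.

0.450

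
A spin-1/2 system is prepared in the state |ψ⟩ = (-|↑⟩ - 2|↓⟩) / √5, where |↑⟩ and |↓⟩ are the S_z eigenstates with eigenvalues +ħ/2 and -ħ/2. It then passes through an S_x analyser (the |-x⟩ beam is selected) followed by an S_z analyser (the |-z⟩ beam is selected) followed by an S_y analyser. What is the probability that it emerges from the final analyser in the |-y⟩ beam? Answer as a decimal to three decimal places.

0.025

First analyser (S_x): P(|-x⟩) = |⟨-x|ψ⟩|² = 1/10.
After stage 1 the state is |-x⟩; P(|-z⟩) = |⟨-z|-x⟩|² = 1/2.
After stage 2 the state is |-z⟩; P(|-y⟩) = |⟨-y|-z⟩|² = 1/2.
Joint probability = 1/10 × 1/2 × 1/2 = 0.025.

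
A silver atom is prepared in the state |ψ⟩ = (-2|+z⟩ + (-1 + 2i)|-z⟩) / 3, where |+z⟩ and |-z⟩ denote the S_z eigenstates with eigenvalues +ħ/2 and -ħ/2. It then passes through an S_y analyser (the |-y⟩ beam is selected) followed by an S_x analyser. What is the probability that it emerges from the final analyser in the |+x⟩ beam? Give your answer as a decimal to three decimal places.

0.472

First analyser (S_y): P(|-y⟩) = |⟨-y|ψ⟩|² = 17/18.
After stage 1 the state is |-y⟩; P(|+x⟩) = |⟨+x|-y⟩|² = 1/2.
Joint probability = 17/18 × 1/2 = 0.472.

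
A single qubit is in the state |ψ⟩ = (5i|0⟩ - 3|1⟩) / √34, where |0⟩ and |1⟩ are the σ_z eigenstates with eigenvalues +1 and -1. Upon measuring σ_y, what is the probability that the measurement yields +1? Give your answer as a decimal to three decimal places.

|+y⟩ = (|0⟩ + i|1⟩)/√2, so ⟨+y|ψ⟩ = (8i) / (√2·√34).
P = |8i|² / 68 = 64/68.

0.941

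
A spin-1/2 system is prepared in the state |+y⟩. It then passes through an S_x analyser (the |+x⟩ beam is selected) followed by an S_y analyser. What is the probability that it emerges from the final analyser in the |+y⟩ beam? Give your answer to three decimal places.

0.250

First analyser (S_x): from |+y⟩, P(|+x⟩) = 1/2.
After stage 1 the state is |+x⟩; P(|+y⟩) = |⟨+y|+x⟩|² = 1/2.
Joint probability = 1/2 × 1/2 = 0.250.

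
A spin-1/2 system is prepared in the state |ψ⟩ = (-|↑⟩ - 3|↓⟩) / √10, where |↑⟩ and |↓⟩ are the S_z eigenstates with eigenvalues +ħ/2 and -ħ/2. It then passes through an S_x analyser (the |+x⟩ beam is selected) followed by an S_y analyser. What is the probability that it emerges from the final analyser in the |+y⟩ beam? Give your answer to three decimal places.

First analyser (S_x): P(|+x⟩) = |⟨+x|ψ⟩|² = 16/20.
After stage 1 the state is |+x⟩; P(|+y⟩) = |⟨+y|+x⟩|² = 1/2.
Joint probability = 16/20 × 1/2 = 0.400.

0.400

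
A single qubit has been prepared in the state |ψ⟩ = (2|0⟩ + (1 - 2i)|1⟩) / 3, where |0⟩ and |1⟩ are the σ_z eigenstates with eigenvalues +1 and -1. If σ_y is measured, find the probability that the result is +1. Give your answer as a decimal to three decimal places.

|+y⟩ = (|0⟩ + i|1⟩)/√2, so ⟨+y|ψ⟩ = (-i) / (√2·3).
P = |-i|² / 18 = 1/18.

0.056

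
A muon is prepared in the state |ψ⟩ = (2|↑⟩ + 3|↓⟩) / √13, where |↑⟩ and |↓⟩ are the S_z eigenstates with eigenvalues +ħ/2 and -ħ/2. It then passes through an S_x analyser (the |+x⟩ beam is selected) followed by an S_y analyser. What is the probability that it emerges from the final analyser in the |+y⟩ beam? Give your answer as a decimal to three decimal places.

0.481

First analyser (S_x): P(|+x⟩) = |⟨+x|ψ⟩|² = 25/26.
After stage 1 the state is |+x⟩; P(|+y⟩) = |⟨+y|+x⟩|² = 1/2.
Joint probability = 25/26 × 1/2 = 0.481.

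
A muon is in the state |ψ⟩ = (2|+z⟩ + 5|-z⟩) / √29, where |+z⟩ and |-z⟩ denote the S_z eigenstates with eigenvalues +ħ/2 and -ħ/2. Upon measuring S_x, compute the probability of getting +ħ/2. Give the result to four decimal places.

0.8448

|+x⟩ = (|+z⟩ + |-z⟩)/√2, so ⟨+x|ψ⟩ = (7) / (√2·√29).
P = |7|² / 58 = 49/58.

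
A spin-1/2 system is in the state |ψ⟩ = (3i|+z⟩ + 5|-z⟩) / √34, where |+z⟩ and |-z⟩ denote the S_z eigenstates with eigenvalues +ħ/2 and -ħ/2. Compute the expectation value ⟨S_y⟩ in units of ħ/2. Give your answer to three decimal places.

⟨σ_y⟩ = 2 Im(a* b)/(|a|²+|b|²) with a = 3i, b = 5.
a* b = -15i, so ⟨σ_y⟩ = -30/34.
⟨S_y⟩ = (ħ/2)·⟨σ_y⟩.

-0.882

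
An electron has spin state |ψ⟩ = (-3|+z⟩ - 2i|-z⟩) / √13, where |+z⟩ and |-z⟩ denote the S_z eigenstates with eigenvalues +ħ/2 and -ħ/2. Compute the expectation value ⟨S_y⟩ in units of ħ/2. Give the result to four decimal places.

⟨σ_y⟩ = 2 Im(a* b)/(|a|²+|b|²) with a = -3, b = -2i.
a* b = 6i, so ⟨σ_y⟩ = 12/13.
⟨S_y⟩ = (ħ/2)·⟨σ_y⟩.

0.9231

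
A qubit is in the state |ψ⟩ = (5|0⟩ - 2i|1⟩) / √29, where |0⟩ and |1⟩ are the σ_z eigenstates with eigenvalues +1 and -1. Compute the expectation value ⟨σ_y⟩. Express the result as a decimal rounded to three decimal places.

-0.690

⟨σ_y⟩ = 2 Im(a* b)/(|a|²+|b|²) with a = 5, b = -2i.
a* b = -10i, so ⟨σ_y⟩ = -20/29.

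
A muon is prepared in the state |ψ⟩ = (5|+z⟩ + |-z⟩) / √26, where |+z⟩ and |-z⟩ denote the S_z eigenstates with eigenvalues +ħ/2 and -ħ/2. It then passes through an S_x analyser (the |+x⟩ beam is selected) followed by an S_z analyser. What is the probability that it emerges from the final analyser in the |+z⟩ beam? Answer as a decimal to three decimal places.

0.346

First analyser (S_x): P(|+x⟩) = |⟨+x|ψ⟩|² = 36/52.
After stage 1 the state is |+x⟩; P(|+z⟩) = |⟨+z|+x⟩|² = 1/2.
Joint probability = 36/52 × 1/2 = 0.346.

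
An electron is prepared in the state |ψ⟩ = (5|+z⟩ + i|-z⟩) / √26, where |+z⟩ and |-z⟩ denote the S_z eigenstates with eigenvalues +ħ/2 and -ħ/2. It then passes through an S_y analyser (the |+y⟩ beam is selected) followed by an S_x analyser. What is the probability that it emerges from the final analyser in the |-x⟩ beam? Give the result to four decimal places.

First analyser (S_y): P(|+y⟩) = |⟨+y|ψ⟩|² = 36/52.
After stage 1 the state is |+y⟩; P(|-x⟩) = |⟨-x|+y⟩|² = 1/2.
Joint probability = 36/52 × 1/2 = 0.3462.

0.3462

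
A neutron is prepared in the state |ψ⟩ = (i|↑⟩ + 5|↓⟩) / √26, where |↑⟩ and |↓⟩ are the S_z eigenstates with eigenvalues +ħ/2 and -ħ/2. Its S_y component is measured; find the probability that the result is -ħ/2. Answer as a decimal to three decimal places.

0.692

|-y⟩ = (|↑⟩ - i|↓⟩)/√2, so ⟨-y|ψ⟩ = (6i) / (√2·√26).
P = |6i|² / 52 = 36/52.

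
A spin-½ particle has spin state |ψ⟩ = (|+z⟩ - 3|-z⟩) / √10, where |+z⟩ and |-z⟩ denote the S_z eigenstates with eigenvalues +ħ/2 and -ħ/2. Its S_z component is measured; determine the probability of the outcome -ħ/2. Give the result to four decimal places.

The -ħ/2 outcome corresponds to |-z⟩. Its amplitude in |ψ⟩ is -3/√10.
P = |-3|² / 10 = 9/10.

0.9000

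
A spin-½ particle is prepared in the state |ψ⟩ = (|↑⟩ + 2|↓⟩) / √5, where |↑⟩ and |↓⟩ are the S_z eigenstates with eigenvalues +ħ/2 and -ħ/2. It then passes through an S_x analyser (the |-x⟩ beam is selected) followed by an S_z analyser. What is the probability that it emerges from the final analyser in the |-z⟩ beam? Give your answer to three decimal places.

First analyser (S_x): P(|-x⟩) = |⟨-x|ψ⟩|² = 1/10.
After stage 1 the state is |-x⟩; P(|-z⟩) = |⟨-z|-x⟩|² = 1/2.
Joint probability = 1/10 × 1/2 = 0.050.

0.050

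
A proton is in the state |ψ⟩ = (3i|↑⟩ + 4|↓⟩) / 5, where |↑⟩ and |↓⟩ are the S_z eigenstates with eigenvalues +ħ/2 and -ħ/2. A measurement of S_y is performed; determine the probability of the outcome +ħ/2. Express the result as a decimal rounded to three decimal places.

0.020

|+y⟩ = (|↑⟩ + i|↓⟩)/√2, so ⟨+y|ψ⟩ = (-i) / (√2·5).
P = |-i|² / 50 = 1/50.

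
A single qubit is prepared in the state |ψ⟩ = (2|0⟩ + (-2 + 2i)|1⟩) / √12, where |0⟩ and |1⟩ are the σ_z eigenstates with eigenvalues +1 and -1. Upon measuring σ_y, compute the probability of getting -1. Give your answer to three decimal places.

|-y⟩ = (|0⟩ - i|1⟩)/√2, so ⟨-y|ψ⟩ = (-2i) / (√2·√12).
P = |-2i|² / 24 = 4/24.

0.167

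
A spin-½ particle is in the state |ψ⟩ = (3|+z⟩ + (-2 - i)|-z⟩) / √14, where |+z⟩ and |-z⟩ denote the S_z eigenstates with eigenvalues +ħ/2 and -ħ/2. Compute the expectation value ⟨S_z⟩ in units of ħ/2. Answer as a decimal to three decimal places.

0.286

⟨σ_z⟩ = |a|² - |b|² divided by |a|²+|b|², with a, b the |+z⟩, |-z⟩ amplitudes.
= (9 - 5)/14 = 4/14.
⟨S_z⟩ = (ħ/2)·⟨σ_z⟩.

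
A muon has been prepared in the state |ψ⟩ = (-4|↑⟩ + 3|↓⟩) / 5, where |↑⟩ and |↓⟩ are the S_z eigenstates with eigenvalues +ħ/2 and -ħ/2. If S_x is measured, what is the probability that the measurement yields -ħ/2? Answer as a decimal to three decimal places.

0.980

|-x⟩ = (|↑⟩ - |↓⟩)/√2, so ⟨-x|ψ⟩ = (-7) / (√2·5).
P = |-7|² / 50 = 49/50.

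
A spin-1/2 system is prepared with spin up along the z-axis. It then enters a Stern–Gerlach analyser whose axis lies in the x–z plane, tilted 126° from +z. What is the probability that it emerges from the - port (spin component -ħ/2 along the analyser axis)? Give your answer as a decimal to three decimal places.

0.794

For spin-½, the probability of finding spin-up along an axis at angle θ to the initial spin direction is cos²(θ/2); spin-down is sin²(θ/2).
θ = 126°, so P = sin²(63°) ≈ 0.794.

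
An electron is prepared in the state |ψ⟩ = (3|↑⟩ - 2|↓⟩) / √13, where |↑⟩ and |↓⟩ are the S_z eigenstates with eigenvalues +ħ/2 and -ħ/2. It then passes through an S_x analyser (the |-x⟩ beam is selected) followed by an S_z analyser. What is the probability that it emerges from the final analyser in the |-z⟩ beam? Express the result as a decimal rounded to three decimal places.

First analyser (S_x): P(|-x⟩) = |⟨-x|ψ⟩|² = 25/26.
After stage 1 the state is |-x⟩; P(|-z⟩) = |⟨-z|-x⟩|² = 1/2.
Joint probability = 25/26 × 1/2 = 0.481.

0.481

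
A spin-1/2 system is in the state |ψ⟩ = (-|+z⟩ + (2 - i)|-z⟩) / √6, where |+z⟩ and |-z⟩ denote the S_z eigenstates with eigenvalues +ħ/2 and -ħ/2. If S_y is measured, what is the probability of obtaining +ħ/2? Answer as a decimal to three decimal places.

0.667

|+y⟩ = (|+z⟩ + i|-z⟩)/√2, so ⟨+y|ψ⟩ = (-2 - 2i) / (√2·√6).
P = |-2 - 2i|² / 12 = 8/12.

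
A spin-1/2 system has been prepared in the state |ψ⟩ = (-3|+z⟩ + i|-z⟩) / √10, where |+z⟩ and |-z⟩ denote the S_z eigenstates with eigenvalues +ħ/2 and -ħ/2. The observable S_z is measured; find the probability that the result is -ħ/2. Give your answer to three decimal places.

The -ħ/2 outcome corresponds to |-z⟩. Its amplitude in |ψ⟩ is i/√10.
P = |i|² / 10 = 1/10.

0.100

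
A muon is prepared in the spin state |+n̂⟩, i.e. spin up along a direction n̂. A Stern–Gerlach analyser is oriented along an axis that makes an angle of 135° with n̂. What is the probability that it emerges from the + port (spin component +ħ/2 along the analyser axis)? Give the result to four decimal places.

0.1464

For spin-½, the probability of finding spin-up along an axis at angle θ to the initial spin direction is cos²(θ/2); spin-down is sin²(θ/2).
θ = 135°, so P = cos²(67.5°) ≈ 0.1464.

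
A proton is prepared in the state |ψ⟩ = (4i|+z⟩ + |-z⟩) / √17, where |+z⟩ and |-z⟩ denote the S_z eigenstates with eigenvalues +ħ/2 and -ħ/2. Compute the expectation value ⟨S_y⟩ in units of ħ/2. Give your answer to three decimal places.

-0.471

⟨σ_y⟩ = 2 Im(a* b)/(|a|²+|b|²) with a = 4i, b = 1.
a* b = -4i, so ⟨σ_y⟩ = -8/17.
⟨S_y⟩ = (ħ/2)·⟨σ_y⟩.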